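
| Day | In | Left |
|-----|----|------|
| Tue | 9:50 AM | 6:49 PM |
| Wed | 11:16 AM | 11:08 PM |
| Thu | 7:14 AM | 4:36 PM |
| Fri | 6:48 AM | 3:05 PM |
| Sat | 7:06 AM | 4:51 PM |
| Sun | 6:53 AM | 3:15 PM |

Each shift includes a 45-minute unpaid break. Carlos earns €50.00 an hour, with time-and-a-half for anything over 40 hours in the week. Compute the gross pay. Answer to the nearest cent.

Tue: 9:50 AM–6:49 PM = 8 h 59 min; less 45 min break → 8 h 14 min
Wed: 11:16 AM–11:08 PM = 11 h 52 min; less 45 min break → 11 h 7 min
Thu: 7:14 AM–4:36 PM = 9 h 22 min; less 45 min break → 8 h 37 min
Fri: 6:48 AM–3:05 PM = 8 h 17 min; less 45 min break → 7 h 32 min
Sat: 7:06 AM–4:51 PM = 9 h 45 min; less 45 min break → 9 h 0 min
Sun: 6:53 AM–3:15 PM = 8 h 22 min; less 45 min break → 7 h 37 min
Total worked: 52 h 7 min = 3127 min.
Regular 40 h 0 min = 2400 min at €50.00/h; overtime 12 h 7 min = 727 min at €75.00/h.
Pay = (2400 × €50.00 + 727 × €75.00) ÷ 60 = €2908.75.

€2908.75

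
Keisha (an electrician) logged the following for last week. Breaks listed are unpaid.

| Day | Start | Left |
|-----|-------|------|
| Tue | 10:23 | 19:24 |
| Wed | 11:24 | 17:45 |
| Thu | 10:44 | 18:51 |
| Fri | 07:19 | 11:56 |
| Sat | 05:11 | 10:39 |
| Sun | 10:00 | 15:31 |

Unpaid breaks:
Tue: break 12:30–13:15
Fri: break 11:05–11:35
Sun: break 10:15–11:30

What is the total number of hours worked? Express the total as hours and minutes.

Tue: 10:23–19:24 = 9 h 1 min; less 45 min break → 8 h 16 min
Wed: 11:24–17:45 = 6 h 21 min
Thu: 10:44–18:51 = 8 h 7 min
Fri: 07:19–11:56 = 4 h 37 min; less 30 min break → 4 h 7 min
Sat: 05:11–10:39 = 5 h 28 min
Sun: 10:00–15:31 = 5 h 31 min; less 75 min break → 4 h 16 min
Total: 8 h 16 min + 6 h 21 min + 8 h 7 min + 4 h 7 min + 5 h 28 min + 4 h 16 min = 36 h 35 min.

36 h 35 min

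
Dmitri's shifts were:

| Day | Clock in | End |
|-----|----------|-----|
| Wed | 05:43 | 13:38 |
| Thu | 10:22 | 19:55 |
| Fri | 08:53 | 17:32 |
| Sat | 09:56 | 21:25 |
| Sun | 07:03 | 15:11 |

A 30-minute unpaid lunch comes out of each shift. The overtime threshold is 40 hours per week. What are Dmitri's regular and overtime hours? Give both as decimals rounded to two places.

Wed: 05:43–13:38 = 7 h 55 min; less 30 min break → 7 h 25 min
Thu: 10:22–19:55 = 9 h 33 min; less 30 min break → 9 h 3 min
Fri: 08:53–17:32 = 8 h 39 min; less 30 min break → 8 h 9 min
Sat: 09:56–21:25 = 11 h 29 min; less 30 min break → 10 h 59 min
Sun: 07:03–15:11 = 8 h 8 min; less 30 min break → 7 h 38 min
Total worked: 43 h 14 min = 43.23 h.
Threshold 40 h → overtime 3 h 14 min, regular 40 h 0 min.

Regular 40.00 hours, overtime 3.23 hours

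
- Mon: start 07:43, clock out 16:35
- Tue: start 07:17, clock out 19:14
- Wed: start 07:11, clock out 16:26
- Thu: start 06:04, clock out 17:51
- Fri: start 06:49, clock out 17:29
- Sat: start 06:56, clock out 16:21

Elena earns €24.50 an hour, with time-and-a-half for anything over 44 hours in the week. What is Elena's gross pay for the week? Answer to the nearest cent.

Mon: 07:43–16:35 = 8 h 52 min
Tue: 07:17–19:14 = 11 h 57 min
Wed: 07:11–16:26 = 9 h 15 min
Thu: 06:04–17:51 = 11 h 47 min
Fri: 06:49–17:29 = 10 h 40 min
Sat: 06:56–16:21 = 9 h 25 min
Total worked: 61 h 56 min = 3716 min.
Regular 44 h 0 min = 2640 min at €24.50/h; overtime 17 h 56 min = 1076 min at €36.75/h.
Pay = (2640 × €24.50 + 1076 × €36.75) ÷ 60 = €1737.05.

€1737.05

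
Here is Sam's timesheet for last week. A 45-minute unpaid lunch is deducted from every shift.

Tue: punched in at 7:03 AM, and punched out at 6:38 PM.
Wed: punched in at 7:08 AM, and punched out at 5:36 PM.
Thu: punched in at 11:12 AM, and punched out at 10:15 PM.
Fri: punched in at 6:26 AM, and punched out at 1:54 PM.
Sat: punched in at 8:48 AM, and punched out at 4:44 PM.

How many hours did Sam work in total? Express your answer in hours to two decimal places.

Tue: 7:03 AM–6:38 PM = 11 h 35 min; less 45 min break → 10 h 50 min
Wed: 7:08 AM–5:36 PM = 10 h 28 min; less 45 min break → 9 h 43 min
Thu: 11:12 AM–10:15 PM = 11 h 3 min; less 45 min break → 10 h 18 min
Fri: 6:26 AM–1:54 PM = 7 h 28 min; less 45 min break → 6 h 43 min
Sat: 8:48 AM–4:44 PM = 7 h 56 min; less 45 min break → 7 h 11 min
Total: 10 h 50 min + 9 h 43 min + 10 h 18 min + 6 h 43 min + 7 h 11 min = 44 h 45 min.

44.75 hours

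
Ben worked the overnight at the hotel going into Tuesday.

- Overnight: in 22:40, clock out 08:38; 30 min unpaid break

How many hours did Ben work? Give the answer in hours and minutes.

Overnight: 22:40 → midnight = 1 h 20 min; midnight → 08:38 = 8 h 38 min; span 9 h 58 min; less 30 min break → 9 h 28 min

9 h 28 min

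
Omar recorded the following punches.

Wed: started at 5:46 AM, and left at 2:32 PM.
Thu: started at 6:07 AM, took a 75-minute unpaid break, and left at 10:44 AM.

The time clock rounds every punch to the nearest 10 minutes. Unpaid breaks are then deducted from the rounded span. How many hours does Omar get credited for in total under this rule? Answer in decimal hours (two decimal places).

Wed: in 5:46 AM→5:50 AM, out 2:32 PM→2:30 PM; 8 h 40 min
Thu: in 6:07 AM→6:10 AM, out 10:44 AM→10:40 AM; 4 h 30 min − 75 min = 3 h 15 min
Total credited: 11 h 55 min.

11.92 hours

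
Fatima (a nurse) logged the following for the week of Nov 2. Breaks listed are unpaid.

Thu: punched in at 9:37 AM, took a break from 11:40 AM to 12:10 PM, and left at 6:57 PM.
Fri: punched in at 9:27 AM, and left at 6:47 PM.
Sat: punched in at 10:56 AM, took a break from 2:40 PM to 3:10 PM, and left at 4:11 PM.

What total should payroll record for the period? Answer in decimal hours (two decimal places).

22.92 hours

Thu: 9:37 AM–6:57 PM = 9 h 20 min; less 30 min break → 8 h 50 min
Fri: 9:27 AM–6:47 PM = 9 h 20 min
Sat: 10:56 AM–4:11 PM = 5 h 15 min; less 30 min break → 4 h 45 min
Total: 8 h 50 min + 9 h 20 min + 4 h 45 min = 22 h 55 min.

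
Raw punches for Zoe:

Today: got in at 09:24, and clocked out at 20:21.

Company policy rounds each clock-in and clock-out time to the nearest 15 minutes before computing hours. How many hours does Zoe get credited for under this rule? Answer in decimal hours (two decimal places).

10.75 hours

Today: in 09:24→09:30, out 20:21→20:15; 10 h 45 min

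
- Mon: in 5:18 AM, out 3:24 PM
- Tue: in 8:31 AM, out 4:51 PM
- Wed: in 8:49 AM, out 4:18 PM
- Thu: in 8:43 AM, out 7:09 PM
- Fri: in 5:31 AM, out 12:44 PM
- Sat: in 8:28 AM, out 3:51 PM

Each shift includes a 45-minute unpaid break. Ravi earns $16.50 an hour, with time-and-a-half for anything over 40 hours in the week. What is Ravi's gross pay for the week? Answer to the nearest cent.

$819.64

Mon: 5:18 AM–3:24 PM = 10 h 6 min; less 45 min break → 9 h 21 min
Tue: 8:31 AM–4:51 PM = 8 h 20 min; less 45 min break → 7 h 35 min
Wed: 8:49 AM–4:18 PM = 7 h 29 min; less 45 min break → 6 h 44 min
Thu: 8:43 AM–7:09 PM = 10 h 26 min; less 45 min break → 9 h 41 min
Fri: 5:31 AM–12:44 PM = 7 h 13 min; less 45 min break → 6 h 28 min
Sat: 8:28 AM–3:51 PM = 7 h 23 min; less 45 min break → 6 h 38 min
Total worked: 46 h 27 min = 2787 min.
Regular 40 h 0 min = 2400 min at $16.50/h; overtime 6 h 27 min = 387 min at $24.75/h.
Pay = (2400 × $16.50 + 387 × $24.75) ÷ 60 = $819.64.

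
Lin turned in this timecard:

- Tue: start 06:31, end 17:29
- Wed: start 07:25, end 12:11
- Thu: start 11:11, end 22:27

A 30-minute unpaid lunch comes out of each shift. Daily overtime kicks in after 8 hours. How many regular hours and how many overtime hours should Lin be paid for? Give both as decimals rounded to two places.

Tue: 06:31–17:29 = 10 h 58 min; less 30 min break → 10 h 28 min
Wed: 07:25–12:11 = 4 h 46 min; less 30 min break → 4 h 16 min
Thu: 11:11–22:27 = 11 h 16 min; less 30 min break → 10 h 46 min
Tue reg 8 h 0 min / OT 2 h 28 min; Wed reg 4 h 16 min / OT 0 h 0 min; Thu reg 8 h 0 min / OT 2 h 46 min.
Totals: regular 20 h 16 min, overtime 5 h 14 min.

Regular 20.27 hours, overtime 5.23 hours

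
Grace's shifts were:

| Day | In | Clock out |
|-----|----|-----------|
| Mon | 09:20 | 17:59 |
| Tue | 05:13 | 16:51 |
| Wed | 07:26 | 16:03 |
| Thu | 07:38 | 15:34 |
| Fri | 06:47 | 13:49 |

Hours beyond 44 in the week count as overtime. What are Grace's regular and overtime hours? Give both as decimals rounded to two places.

Regular 43.87 hours, overtime 0.00 hours

Mon: 09:20–17:59 = 8 h 39 min
Tue: 05:13–16:51 = 11 h 38 min
Wed: 07:26–16:03 = 8 h 37 min
Thu: 07:38–15:34 = 7 h 56 min
Fri: 06:47–13:49 = 7 h 2 min
Total worked: 43 h 52 min = 43.87 h.
Threshold 44 h → overtime 0 h 0 min, regular 43 h 52 min.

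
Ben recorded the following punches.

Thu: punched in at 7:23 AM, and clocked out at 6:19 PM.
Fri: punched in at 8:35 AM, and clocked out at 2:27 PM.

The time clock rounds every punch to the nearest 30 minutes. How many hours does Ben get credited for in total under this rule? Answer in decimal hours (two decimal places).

17.00 hours

Thu: in 7:23 AM→7:30 AM, out 6:19 PM→6:30 PM; 11 h 0 min
Fri: in 8:35 AM→8:30 AM, out 2:27 PM→2:30 PM; 6 h 0 min
Total credited: 17 h 0 min.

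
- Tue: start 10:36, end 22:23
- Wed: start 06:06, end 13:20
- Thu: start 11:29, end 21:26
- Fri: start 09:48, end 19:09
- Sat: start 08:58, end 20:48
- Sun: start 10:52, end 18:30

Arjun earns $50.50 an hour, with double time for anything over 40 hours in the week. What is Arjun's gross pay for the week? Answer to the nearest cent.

$3816.12

Tue: 10:36–22:23 = 11 h 47 min
Wed: 06:06–13:20 = 7 h 14 min
Thu: 11:29–21:26 = 9 h 57 min
Fri: 09:48–19:09 = 9 h 21 min
Sat: 08:58–20:48 = 11 h 50 min
Sun: 10:52–18:30 = 7 h 38 min
Total worked: 57 h 47 min = 3467 min.
Regular 40 h 0 min = 2400 min at $50.50/h; overtime 17 h 47 min = 1067 min at $101.00/h.
Pay = (2400 × $50.50 + 1067 × $101.00) ÷ 60 = $3816.12.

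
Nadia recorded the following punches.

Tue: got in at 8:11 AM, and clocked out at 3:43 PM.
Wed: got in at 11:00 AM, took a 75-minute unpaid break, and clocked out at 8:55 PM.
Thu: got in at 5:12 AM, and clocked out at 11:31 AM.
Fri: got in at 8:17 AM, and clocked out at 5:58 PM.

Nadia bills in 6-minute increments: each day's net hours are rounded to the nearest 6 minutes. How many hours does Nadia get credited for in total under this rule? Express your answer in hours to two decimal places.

32.20 hours

Tue: 8:11 AM–3:43 PM = 7 h 32 min → rounds to 7 h 30 min
Wed: 11:00 AM–8:55 PM = 9 h 55 min − 75 min = 8 h 40 min → rounds to 8 h 42 min
Thu: 5:12 AM–11:31 AM = 6 h 19 min → rounds to 6 h 18 min
Fri: 8:17 AM–5:58 PM = 9 h 41 min → rounds to 9 h 42 min
Total credited: 32 h 12 min.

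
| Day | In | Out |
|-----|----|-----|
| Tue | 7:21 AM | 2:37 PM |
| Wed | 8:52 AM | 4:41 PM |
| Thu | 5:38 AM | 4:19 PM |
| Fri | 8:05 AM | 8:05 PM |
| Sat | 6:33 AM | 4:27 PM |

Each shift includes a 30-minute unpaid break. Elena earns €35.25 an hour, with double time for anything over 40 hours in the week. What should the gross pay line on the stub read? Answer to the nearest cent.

€1774.25

Tue: 7:21 AM–2:37 PM = 7 h 16 min; less 30 min break → 6 h 46 min
Wed: 8:52 AM–4:41 PM = 7 h 49 min; less 30 min break → 7 h 19 min
Thu: 5:38 AM–4:19 PM = 10 h 41 min; less 30 min break → 10 h 11 min
Fri: 8:05 AM–8:05 PM = 12 h 0 min; less 30 min break → 11 h 30 min
Sat: 6:33 AM–4:27 PM = 9 h 54 min; less 30 min break → 9 h 24 min
Total worked: 45 h 10 min = 2710 min.
Regular 40 h 0 min = 2400 min at €35.25/h; overtime 5 h 10 min = 310 min at €70.50/h.
Pay = (2400 × €35.25 + 310 × €70.50) ÷ 60 = €1774.25.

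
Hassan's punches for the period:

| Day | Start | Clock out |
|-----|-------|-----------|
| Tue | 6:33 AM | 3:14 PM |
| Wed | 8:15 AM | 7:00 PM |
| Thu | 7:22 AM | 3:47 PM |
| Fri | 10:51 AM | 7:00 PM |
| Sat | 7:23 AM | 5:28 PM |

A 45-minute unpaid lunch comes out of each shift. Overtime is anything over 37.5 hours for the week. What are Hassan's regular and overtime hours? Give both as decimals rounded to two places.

Tue: 6:33 AM–3:14 PM = 8 h 41 min; less 45 min break → 7 h 56 min
Wed: 8:15 AM–7:00 PM = 10 h 45 min; less 45 min break → 10 h 0 min
Thu: 7:22 AM–3:47 PM = 8 h 25 min; less 45 min break → 7 h 40 min
Fri: 10:51 AM–7:00 PM = 8 h 9 min; less 45 min break → 7 h 24 min
Sat: 7:23 AM–5:28 PM = 10 h 5 min; less 45 min break → 9 h 20 min
Total worked: 42 h 20 min = 42.33 h.
Threshold 37.5 h → overtime 4 h 50 min, regular 37 h 30 min.

Regular 37.50 hours, overtime 4.83 hours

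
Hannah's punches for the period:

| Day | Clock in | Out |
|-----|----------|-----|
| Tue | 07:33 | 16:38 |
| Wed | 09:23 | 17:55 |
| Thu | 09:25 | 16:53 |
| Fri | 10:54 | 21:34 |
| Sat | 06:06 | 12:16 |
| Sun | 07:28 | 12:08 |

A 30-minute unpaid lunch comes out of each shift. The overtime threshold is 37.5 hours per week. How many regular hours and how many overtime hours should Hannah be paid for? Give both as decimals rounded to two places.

Tue: 07:33–16:38 = 9 h 5 min; less 30 min break → 8 h 35 min
Wed: 09:23–17:55 = 8 h 32 min; less 30 min break → 8 h 2 min
Thu: 09:25–16:53 = 7 h 28 min; less 30 min break → 6 h 58 min
Fri: 10:54–21:34 = 10 h 40 min; less 30 min break → 10 h 10 min
Sat: 06:06–12:16 = 6 h 10 min; less 30 min break → 5 h 40 min
Sun: 07:28–12:08 = 4 h 40 min; less 30 min break → 4 h 10 min
Total worked: 43 h 35 min = 43.58 h.
Threshold 37.5 h → overtime 6 h 5 min, regular 37 h 30 min.

Regular 37.50 hours, overtime 6.08 hours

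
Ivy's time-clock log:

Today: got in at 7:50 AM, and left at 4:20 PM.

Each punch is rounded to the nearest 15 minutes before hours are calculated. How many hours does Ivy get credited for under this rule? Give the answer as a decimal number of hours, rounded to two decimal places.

8.50 hours

Today: in 7:50 AM→7:45 AM, out 4:20 PM→4:15 PM; 8 h 30 min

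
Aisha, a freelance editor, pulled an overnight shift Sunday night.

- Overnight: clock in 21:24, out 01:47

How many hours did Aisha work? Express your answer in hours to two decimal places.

Overnight: 21:24 → midnight = 2 h 36 min; midnight → 01:47 = 1 h 47 min; span 4 h 23 min

4.38 hours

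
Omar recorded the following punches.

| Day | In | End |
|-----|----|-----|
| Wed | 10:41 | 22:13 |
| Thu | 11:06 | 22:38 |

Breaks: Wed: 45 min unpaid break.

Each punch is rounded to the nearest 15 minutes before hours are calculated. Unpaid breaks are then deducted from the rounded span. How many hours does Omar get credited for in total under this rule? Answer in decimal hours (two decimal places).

22.50 hours

Wed: in 10:41→10:45, out 22:13→22:15; 11 h 30 min − 45 min = 10 h 45 min
Thu: in 11:06→11:00, out 22:38→22:45; 11 h 45 min
Total credited: 22 h 30 min.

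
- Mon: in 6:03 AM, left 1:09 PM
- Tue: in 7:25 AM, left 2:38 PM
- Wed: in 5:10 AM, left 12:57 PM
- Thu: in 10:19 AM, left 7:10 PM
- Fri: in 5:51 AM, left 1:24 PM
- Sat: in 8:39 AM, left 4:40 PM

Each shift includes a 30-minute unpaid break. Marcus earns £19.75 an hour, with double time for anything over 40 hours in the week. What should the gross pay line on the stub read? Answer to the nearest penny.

£928.91

Mon: 6:03 AM–1:09 PM = 7 h 6 min; less 30 min break → 6 h 36 min
Tue: 7:25 AM–2:38 PM = 7 h 13 min; less 30 min break → 6 h 43 min
Wed: 5:10 AM–12:57 PM = 7 h 47 min; less 30 min break → 7 h 17 min
Thu: 10:19 AM–7:10 PM = 8 h 51 min; less 30 min break → 8 h 21 min
Fri: 5:51 AM–1:24 PM = 7 h 33 min; less 30 min break → 7 h 3 min
Sat: 8:39 AM–4:40 PM = 8 h 1 min; less 30 min break → 7 h 31 min
Total worked: 43 h 31 min = 2611 min.
Regular 40 h 0 min = 2400 min at £19.75/h; overtime 3 h 31 min = 211 min at £39.50/h.
Pay = (2400 × £19.75 + 211 × £39.50) ÷ 60 = £928.91.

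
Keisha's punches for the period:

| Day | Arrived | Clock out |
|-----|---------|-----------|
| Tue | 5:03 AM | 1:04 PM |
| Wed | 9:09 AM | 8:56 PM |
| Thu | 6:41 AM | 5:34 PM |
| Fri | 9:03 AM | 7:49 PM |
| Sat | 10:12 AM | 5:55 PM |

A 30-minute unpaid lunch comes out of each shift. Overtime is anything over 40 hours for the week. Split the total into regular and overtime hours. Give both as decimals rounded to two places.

Regular 40.00 hours, overtime 6.67 hours

Tue: 5:03 AM–1:04 PM = 8 h 1 min; less 30 min break → 7 h 31 min
Wed: 9:09 AM–8:56 PM = 11 h 47 min; less 30 min break → 11 h 17 min
Thu: 6:41 AM–5:34 PM = 10 h 53 min; less 30 min break → 10 h 23 min
Fri: 9:03 AM–7:49 PM = 10 h 46 min; less 30 min break → 10 h 16 min
Sat: 10:12 AM–5:55 PM = 7 h 43 min; less 30 min break → 7 h 13 min
Total worked: 46 h 40 min = 46.67 h.
Threshold 40 h → overtime 6 h 40 min, regular 40 h 0 min.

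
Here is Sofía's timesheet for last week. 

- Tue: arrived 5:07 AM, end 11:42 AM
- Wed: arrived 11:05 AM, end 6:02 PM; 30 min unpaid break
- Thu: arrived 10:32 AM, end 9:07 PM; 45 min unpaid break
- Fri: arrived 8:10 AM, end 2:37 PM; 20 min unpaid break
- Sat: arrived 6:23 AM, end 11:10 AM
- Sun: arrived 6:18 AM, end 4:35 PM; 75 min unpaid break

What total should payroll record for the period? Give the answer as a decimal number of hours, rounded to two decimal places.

Tue: 5:07 AM–11:42 AM = 6 h 35 min
Wed: 11:05 AM–6:02 PM = 6 h 57 min; less 30 min break → 6 h 27 min
Thu: 10:32 AM–9:07 PM = 10 h 35 min; less 45 min break → 9 h 50 min
Fri: 8:10 AM–2:37 PM = 6 h 27 min; less 20 min break → 6 h 7 min
Sat: 6:23 AM–11:10 AM = 4 h 47 min
Sun: 6:18 AM–4:35 PM = 10 h 17 min; less 75 min break → 9 h 2 min
Total: 6 h 35 min + 6 h 27 min + 9 h 50 min + 6 h 7 min + 4 h 47 min + 9 h 2 min = 42 h 48 min.

42.80 hours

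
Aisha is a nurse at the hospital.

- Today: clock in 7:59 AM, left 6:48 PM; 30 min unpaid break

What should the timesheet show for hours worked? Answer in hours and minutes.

Today: 7:59 AM–6:48 PM = 10 h 49 min; less 30 min break → 10 h 19 min

10 h 19 min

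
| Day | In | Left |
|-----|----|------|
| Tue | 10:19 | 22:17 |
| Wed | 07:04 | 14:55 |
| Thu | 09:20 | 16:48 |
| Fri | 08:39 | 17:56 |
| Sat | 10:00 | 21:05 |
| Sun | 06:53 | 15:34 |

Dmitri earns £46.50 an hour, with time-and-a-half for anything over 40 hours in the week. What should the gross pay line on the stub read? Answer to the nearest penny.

Tue: 10:19–22:17 = 11 h 58 min
Wed: 07:04–14:55 = 7 h 51 min
Thu: 09:20–16:48 = 7 h 28 min
Fri: 08:39–17:56 = 9 h 17 min
Sat: 10:00–21:05 = 11 h 5 min
Sun: 06:53–15:34 = 8 h 41 min
Total worked: 56 h 20 min = 3380 min.
Regular 40 h 0 min = 2400 min at £46.50/h; overtime 16 h 20 min = 980 min at £69.75/h.
Pay = (2400 × £46.50 + 980 × £69.75) ÷ 60 = £2999.25.

£2999.25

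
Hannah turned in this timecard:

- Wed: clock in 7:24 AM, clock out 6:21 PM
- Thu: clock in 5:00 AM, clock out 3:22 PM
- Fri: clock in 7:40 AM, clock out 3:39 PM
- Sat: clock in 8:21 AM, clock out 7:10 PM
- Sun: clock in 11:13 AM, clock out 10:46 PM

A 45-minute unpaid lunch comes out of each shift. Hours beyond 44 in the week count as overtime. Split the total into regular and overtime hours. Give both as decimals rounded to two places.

Wed: 7:24 AM–6:21 PM = 10 h 57 min; less 45 min break → 10 h 12 min
Thu: 5:00 AM–3:22 PM = 10 h 22 min; less 45 min break → 9 h 37 min
Fri: 7:40 AM–3:39 PM = 7 h 59 min; less 45 min break → 7 h 14 min
Sat: 8:21 AM–7:10 PM = 10 h 49 min; less 45 min break → 10 h 4 min
Sun: 11:13 AM–10:46 PM = 11 h 33 min; less 45 min break → 10 h 48 min
Total worked: 47 h 55 min = 47.92 h.
Threshold 44 h → overtime 3 h 55 min, regular 44 h 0 min.

Regular 44.00 hours, overtime 3.92 hours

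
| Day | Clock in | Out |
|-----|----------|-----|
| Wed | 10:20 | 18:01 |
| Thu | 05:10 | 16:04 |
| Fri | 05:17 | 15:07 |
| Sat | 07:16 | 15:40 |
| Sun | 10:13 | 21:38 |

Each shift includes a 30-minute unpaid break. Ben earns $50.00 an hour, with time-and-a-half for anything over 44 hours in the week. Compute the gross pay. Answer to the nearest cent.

Wed: 10:20–18:01 = 7 h 41 min; less 30 min break → 7 h 11 min
Thu: 05:10–16:04 = 10 h 54 min; less 30 min break → 10 h 24 min
Fri: 05:17–15:07 = 9 h 50 min; less 30 min break → 9 h 20 min
Sat: 07:16–15:40 = 8 h 24 min; less 30 min break → 7 h 54 min
Sun: 10:13–21:38 = 11 h 25 min; less 30 min break → 10 h 55 min
Total worked: 45 h 44 min = 2744 min.
Regular 44 h 0 min = 2640 min at $50.00/h; overtime 1 h 44 min = 104 min at $75.00/h.
Pay = (2640 × $50.00 + 104 × $75.00) ÷ 60 = $2330.00.

$2330.00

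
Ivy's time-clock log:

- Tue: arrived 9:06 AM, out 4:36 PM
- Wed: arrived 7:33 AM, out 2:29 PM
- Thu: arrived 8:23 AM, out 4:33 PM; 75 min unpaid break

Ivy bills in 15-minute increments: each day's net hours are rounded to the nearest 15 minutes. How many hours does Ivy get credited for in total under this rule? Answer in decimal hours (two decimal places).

Tue: 9:06 AM–4:36 PM = 7 h 30 min → rounds to 7 h 30 min
Wed: 7:33 AM–2:29 PM = 6 h 56 min → rounds to 7 h 0 min
Thu: 8:23 AM–4:33 PM = 8 h 10 min − 75 min = 6 h 55 min → rounds to 7 h 0 min
Total credited: 21 h 30 min.

21.50 hours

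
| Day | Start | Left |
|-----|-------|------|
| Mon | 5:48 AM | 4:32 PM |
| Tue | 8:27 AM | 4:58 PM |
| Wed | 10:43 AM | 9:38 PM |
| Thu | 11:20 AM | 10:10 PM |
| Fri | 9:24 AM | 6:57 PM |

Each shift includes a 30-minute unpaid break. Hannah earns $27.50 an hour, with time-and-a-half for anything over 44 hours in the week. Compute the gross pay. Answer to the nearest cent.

$1377.06

Mon: 5:48 AM–4:32 PM = 10 h 44 min; less 30 min break → 10 h 14 min
Tue: 8:27 AM–4:58 PM = 8 h 31 min; less 30 min break → 8 h 1 min
Wed: 10:43 AM–9:38 PM = 10 h 55 min; less 30 min break → 10 h 25 min
Thu: 11:20 AM–10:10 PM = 10 h 50 min; less 30 min break → 10 h 20 min
Fri: 9:24 AM–6:57 PM = 9 h 33 min; less 30 min break → 9 h 3 min
Total worked: 48 h 3 min = 2883 min.
Regular 44 h 0 min = 2640 min at $27.50/h; overtime 4 h 3 min = 243 min at $41.25/h.
Pay = (2640 × $27.50 + 243 × $41.25) ÷ 60 = $1377.06.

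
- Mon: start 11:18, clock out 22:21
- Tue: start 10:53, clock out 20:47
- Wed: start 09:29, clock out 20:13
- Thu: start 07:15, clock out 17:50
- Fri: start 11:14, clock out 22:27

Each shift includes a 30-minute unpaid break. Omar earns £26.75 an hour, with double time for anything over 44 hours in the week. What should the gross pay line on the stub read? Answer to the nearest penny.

Mon: 11:18–22:21 = 11 h 3 min; less 30 min break → 10 h 33 min
Tue: 10:53–20:47 = 9 h 54 min; less 30 min break → 9 h 24 min
Wed: 09:29–20:13 = 10 h 44 min; less 30 min break → 10 h 14 min
Thu: 07:15–17:50 = 10 h 35 min; less 30 min break → 10 h 5 min
Fri: 11:14–22:27 = 11 h 13 min; less 30 min break → 10 h 43 min
Total worked: 50 h 59 min = 3059 min.
Regular 44 h 0 min = 2640 min at £26.75/h; overtime 6 h 59 min = 419 min at £53.50/h.
Pay = (2640 × £26.75 + 419 × £53.50) ÷ 60 = £1550.61.

£1550.61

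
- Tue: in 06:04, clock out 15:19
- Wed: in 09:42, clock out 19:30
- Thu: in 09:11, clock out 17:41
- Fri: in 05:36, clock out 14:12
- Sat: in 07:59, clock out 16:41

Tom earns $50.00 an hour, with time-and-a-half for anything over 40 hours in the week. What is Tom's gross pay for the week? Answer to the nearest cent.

$2363.75

Tue: 06:04–15:19 = 9 h 15 min
Wed: 09:42–19:30 = 9 h 48 min
Thu: 09:11–17:41 = 8 h 30 min
Fri: 05:36–14:12 = 8 h 36 min
Sat: 07:59–16:41 = 8 h 42 min
Total worked: 44 h 51 min = 2691 min.
Regular 40 h 0 min = 2400 min at $50.00/h; overtime 4 h 51 min = 291 min at $75.00/h.
Pay = (2400 × $50.00 + 291 × $75.00) ÷ 60 = $2363.75.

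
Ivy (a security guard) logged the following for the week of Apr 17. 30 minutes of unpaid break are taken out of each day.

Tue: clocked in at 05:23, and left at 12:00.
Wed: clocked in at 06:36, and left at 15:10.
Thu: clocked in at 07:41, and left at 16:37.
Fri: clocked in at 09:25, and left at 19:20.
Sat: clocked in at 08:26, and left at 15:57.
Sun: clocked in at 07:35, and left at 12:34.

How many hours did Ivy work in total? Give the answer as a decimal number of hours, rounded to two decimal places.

43.53 hours

Tue: 05:23–12:00 = 6 h 37 min; less 30 min break → 6 h 7 min
Wed: 06:36–15:10 = 8 h 34 min; less 30 min break → 8 h 4 min
Thu: 07:41–16:37 = 8 h 56 min; less 30 min break → 8 h 26 min
Fri: 09:25–19:20 = 9 h 55 min; less 30 min break → 9 h 25 min
Sat: 08:26–15:57 = 7 h 31 min; less 30 min break → 7 h 1 min
Sun: 07:35–12:34 = 4 h 59 min; less 30 min break → 4 h 29 min
Total: 6 h 7 min + 8 h 4 min + 8 h 26 min + 9 h 25 min + 7 h 1 min + 4 h 29 min = 43 h 32 min.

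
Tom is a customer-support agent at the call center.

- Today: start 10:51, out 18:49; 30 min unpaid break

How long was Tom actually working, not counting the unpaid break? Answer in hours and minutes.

7 h 28 min

Today: 10:51–18:49 = 7 h 58 min; less 30 min break → 7 h 28 min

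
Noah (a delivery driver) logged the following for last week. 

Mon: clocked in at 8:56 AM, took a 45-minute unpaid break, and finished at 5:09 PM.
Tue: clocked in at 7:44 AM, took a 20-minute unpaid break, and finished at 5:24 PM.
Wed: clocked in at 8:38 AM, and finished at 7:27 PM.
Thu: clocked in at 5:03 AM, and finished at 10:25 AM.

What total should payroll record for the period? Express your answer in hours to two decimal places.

Mon: 8:56 AM–5:09 PM = 8 h 13 min; less 45 min break → 7 h 28 min
Tue: 7:44 AM–5:24 PM = 9 h 40 min; less 20 min break → 9 h 20 min
Wed: 8:38 AM–7:27 PM = 10 h 49 min
Thu: 5:03 AM–10:25 AM = 5 h 22 min
Total: 7 h 28 min + 9 h 20 min + 10 h 49 min + 5 h 22 min = 32 h 59 min.

32.98 hours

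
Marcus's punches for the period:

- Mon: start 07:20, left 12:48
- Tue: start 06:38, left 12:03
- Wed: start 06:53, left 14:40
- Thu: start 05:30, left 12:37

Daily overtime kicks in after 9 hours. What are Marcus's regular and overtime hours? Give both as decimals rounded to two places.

Regular 25.78 hours, overtime 0.00 hours

Mon: 07:20–12:48 = 5 h 28 min
Tue: 06:38–12:03 = 5 h 25 min
Wed: 06:53–14:40 = 7 h 47 min
Thu: 05:30–12:37 = 7 h 7 min
Mon reg 5 h 28 min / OT 0 h 0 min; Tue reg 5 h 25 min / OT 0 h 0 min; Wed reg 7 h 47 min / OT 0 h 0 min; Thu reg 7 h 7 min / OT 0 h 0 min.
Totals: regular 25 h 47 min, overtime 0 h 0 min.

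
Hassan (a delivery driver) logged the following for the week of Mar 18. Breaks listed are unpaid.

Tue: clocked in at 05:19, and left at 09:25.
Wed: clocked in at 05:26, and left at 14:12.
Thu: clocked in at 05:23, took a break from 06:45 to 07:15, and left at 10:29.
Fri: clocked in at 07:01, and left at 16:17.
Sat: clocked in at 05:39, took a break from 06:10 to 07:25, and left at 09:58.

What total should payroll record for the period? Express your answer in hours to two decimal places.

Tue: 05:19–09:25 = 4 h 6 min
Wed: 05:26–14:12 = 8 h 46 min
Thu: 05:23–10:29 = 5 h 6 min; less 30 min break → 4 h 36 min
Fri: 07:01–16:17 = 9 h 16 min
Sat: 05:39–09:58 = 4 h 19 min; less 75 min break → 3 h 4 min
Total: 4 h 6 min + 8 h 46 min + 4 h 36 min + 9 h 16 min + 3 h 4 min = 29 h 48 min.

29.80 hours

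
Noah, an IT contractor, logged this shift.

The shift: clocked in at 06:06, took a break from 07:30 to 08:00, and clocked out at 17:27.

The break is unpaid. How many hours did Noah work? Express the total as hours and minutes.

10 h 51 min

The shift: 06:06–17:27 = 11 h 21 min; less 30 min break → 10 h 51 min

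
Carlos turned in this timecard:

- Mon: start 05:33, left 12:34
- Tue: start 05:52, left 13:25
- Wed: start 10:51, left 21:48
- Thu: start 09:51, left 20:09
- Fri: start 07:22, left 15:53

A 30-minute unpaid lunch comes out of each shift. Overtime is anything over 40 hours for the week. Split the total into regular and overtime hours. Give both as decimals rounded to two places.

Regular 40.00 hours, overtime 1.83 hours

Mon: 05:33–12:34 = 7 h 1 min; less 30 min break → 6 h 31 min
Tue: 05:52–13:25 = 7 h 33 min; less 30 min break → 7 h 3 min
Wed: 10:51–21:48 = 10 h 57 min; less 30 min break → 10 h 27 min
Thu: 09:51–20:09 = 10 h 18 min; less 30 min break → 9 h 48 min
Fri: 07:22–15:53 = 8 h 31 min; less 30 min break → 8 h 1 min
Total worked: 41 h 50 min = 41.83 h.
Threshold 40 h → overtime 1 h 50 min, regular 40 h 0 min.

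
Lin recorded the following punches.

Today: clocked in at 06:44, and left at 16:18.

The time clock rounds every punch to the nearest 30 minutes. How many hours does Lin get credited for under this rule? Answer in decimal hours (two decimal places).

Today: in 06:44→06:30, out 16:18→16:30; 10 h 0 min

10.00 hours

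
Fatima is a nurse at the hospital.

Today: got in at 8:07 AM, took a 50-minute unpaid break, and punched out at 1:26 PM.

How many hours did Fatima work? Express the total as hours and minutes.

4 h 29 min

Today: 8:07 AM–1:26 PM = 5 h 19 min; less 50 min break → 4 h 29 min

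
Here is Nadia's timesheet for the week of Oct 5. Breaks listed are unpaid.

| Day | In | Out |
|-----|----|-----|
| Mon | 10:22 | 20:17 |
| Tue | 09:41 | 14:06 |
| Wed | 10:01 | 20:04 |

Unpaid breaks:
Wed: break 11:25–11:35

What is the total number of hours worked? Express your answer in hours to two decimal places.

24.22 hours

Mon: 10:22–20:17 = 9 h 55 min
Tue: 09:41–14:06 = 4 h 25 min
Wed: 10:01–20:04 = 10 h 3 min; less 10 min break → 9 h 53 min
Total: 9 h 55 min + 4 h 25 min + 9 h 53 min = 24 h 13 min.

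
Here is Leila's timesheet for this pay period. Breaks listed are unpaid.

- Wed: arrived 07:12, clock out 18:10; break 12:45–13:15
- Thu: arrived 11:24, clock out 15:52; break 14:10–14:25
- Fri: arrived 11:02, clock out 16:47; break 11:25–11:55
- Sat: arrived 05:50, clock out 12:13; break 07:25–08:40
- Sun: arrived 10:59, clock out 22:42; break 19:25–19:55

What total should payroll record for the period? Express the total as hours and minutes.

36 h 17 min

Wed: 07:12–18:10 = 10 h 58 min; less 30 min break → 10 h 28 min
Thu: 11:24–15:52 = 4 h 28 min; less 15 min break → 4 h 13 min
Fri: 11:02–16:47 = 5 h 45 min; less 30 min break → 5 h 15 min
Sat: 05:50–12:13 = 6 h 23 min; less 75 min break → 5 h 8 min
Sun: 10:59–22:42 = 11 h 43 min; less 30 min break → 11 h 13 min
Total: 10 h 28 min + 4 h 13 min + 5 h 15 min + 5 h 8 min + 11 h 13 min = 36 h 17 min.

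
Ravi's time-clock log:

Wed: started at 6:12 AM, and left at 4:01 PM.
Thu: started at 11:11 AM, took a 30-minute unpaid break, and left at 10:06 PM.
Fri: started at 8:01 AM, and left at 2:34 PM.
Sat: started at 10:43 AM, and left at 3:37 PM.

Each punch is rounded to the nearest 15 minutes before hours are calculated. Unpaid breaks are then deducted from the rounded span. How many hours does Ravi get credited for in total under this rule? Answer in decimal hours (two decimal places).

31.25 hours

Wed: in 6:12 AM→6:15 AM, out 4:01 PM→4:00 PM; 9 h 45 min
Thu: in 11:11 AM→11:15 AM, out 10:06 PM→10:00 PM; 10 h 45 min − 30 min = 10 h 15 min
Fri: in 8:01 AM→8:00 AM, out 2:34 PM→2:30 PM; 6 h 30 min
Sat: in 10:43 AM→10:45 AM, out 3:37 PM→3:30 PM; 4 h 45 min
Total credited: 31 h 15 min.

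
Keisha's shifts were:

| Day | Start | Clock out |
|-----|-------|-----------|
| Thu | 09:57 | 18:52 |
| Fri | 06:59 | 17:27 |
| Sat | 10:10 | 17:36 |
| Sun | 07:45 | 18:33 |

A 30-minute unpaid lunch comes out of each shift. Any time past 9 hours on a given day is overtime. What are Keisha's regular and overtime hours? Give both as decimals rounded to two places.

Thu: 09:57–18:52 = 8 h 55 min; less 30 min break → 8 h 25 min
Fri: 06:59–17:27 = 10 h 28 min; less 30 min break → 9 h 58 min
Sat: 10:10–17:36 = 7 h 26 min; less 30 min break → 6 h 56 min
Sun: 07:45–18:33 = 10 h 48 min; less 30 min break → 10 h 18 min
Thu reg 8 h 25 min / OT 0 h 0 min; Fri reg 9 h 0 min / OT 0 h 58 min; Sat reg 6 h 56 min / OT 0 h 0 min; Sun reg 9 h 0 min / OT 1 h 18 min.
Totals: regular 33 h 21 min, overtime 2 h 16 min.

Regular 33.35 hours, overtime 2.27 hours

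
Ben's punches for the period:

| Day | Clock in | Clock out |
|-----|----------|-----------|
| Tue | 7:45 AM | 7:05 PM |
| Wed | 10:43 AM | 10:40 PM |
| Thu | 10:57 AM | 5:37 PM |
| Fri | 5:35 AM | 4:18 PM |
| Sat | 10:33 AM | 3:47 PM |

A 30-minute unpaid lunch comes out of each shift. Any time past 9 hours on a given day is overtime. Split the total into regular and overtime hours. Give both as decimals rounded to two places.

Regular 37.90 hours, overtime 5.50 hours

Tue: 7:45 AM–7:05 PM = 11 h 20 min; less 30 min break → 10 h 50 min
Wed: 10:43 AM–10:40 PM = 11 h 57 min; less 30 min break → 11 h 27 min
Thu: 10:57 AM–5:37 PM = 6 h 40 min; less 30 min break → 6 h 10 min
Fri: 5:35 AM–4:18 PM = 10 h 43 min; less 30 min break → 10 h 13 min
Sat: 10:33 AM–3:47 PM = 5 h 14 min; less 30 min break → 4 h 44 min
Tue reg 9 h 0 min / OT 1 h 50 min; Wed reg 9 h 0 min / OT 2 h 27 min; Thu reg 6 h 10 min / OT 0 h 0 min; Fri reg 9 h 0 min / OT 1 h 13 min; Sat reg 4 h 44 min / OT 0 h 0 min.
Totals: regular 37 h 54 min, overtime 5 h 30 min.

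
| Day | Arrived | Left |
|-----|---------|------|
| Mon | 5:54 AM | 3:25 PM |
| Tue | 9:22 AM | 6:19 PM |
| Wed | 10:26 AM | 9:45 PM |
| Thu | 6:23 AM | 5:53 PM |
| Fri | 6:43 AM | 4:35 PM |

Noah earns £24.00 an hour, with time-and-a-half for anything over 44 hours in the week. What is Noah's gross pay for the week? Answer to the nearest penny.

Mon: 5:54 AM–3:25 PM = 9 h 31 min
Tue: 9:22 AM–6:19 PM = 8 h 57 min
Wed: 10:26 AM–9:45 PM = 11 h 19 min
Thu: 6:23 AM–5:53 PM = 11 h 30 min
Fri: 6:43 AM–4:35 PM = 9 h 52 min
Total worked: 51 h 9 min = 3069 min.
Regular 44 h 0 min = 2640 min at £24.00/h; overtime 7 h 9 min = 429 min at £36.00/h.
Pay = (2640 × £24.00 + 429 × £36.00) ÷ 60 = £1313.40.

£1313.40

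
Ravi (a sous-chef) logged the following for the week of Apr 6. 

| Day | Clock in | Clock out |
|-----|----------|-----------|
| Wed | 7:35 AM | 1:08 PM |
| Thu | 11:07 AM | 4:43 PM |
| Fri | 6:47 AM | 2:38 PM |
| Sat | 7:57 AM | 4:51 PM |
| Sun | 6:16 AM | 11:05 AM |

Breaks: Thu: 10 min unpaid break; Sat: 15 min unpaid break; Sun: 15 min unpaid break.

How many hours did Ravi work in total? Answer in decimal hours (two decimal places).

Wed: 7:35 AM–1:08 PM = 5 h 33 min
Thu: 11:07 AM–4:43 PM = 5 h 36 min; less 10 min break → 5 h 26 min
Fri: 6:47 AM–2:38 PM = 7 h 51 min
Sat: 7:57 AM–4:51 PM = 8 h 54 min; less 15 min break → 8 h 39 min
Sun: 6:16 AM–11:05 AM = 4 h 49 min; less 15 min break → 4 h 34 min
Total: 5 h 33 min + 5 h 26 min + 7 h 51 min + 8 h 39 min + 4 h 34 min = 32 h 3 min.

32.05 hours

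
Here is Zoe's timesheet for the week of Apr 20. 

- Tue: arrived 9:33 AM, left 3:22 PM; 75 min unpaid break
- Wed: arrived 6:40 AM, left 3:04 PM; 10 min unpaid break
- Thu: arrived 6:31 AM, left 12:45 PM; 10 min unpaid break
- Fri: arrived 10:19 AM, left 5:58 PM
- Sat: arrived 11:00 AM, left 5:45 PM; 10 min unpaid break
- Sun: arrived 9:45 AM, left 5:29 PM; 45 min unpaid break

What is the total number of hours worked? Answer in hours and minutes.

40 h 5 min

Tue: 9:33 AM–3:22 PM = 5 h 49 min; less 75 min break → 4 h 34 min
Wed: 6:40 AM–3:04 PM = 8 h 24 min; less 10 min break → 8 h 14 min
Thu: 6:31 AM–12:45 PM = 6 h 14 min; less 10 min break → 6 h 4 min
Fri: 10:19 AM–5:58 PM = 7 h 39 min
Sat: 11:00 AM–5:45 PM = 6 h 45 min; less 10 min break → 6 h 35 min
Sun: 9:45 AM–5:29 PM = 7 h 44 min; less 45 min break → 6 h 59 min
Total: 4 h 34 min + 8 h 14 min + 6 h 4 min + 7 h 39 min + 6 h 35 min + 6 h 59 min = 40 h 5 min.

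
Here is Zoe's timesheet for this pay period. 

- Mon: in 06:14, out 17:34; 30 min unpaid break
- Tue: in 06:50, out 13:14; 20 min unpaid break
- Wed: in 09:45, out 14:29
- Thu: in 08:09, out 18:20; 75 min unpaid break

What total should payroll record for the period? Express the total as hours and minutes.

30 h 34 min

Mon: 06:14–17:34 = 11 h 20 min; less 30 min break → 10 h 50 min
Tue: 06:50–13:14 = 6 h 24 min; less 20 min break → 6 h 4 min
Wed: 09:45–14:29 = 4 h 44 min
Thu: 08:09–18:20 = 10 h 11 min; less 75 min break → 8 h 56 min
Total: 10 h 50 min + 6 h 4 min + 4 h 44 min + 8 h 56 min = 30 h 34 min.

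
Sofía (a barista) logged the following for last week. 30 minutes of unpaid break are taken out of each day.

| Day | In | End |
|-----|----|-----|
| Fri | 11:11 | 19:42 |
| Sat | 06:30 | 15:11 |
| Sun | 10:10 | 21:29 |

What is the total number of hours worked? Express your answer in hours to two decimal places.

Fri: 11:11–19:42 = 8 h 31 min; less 30 min break → 8 h 1 min
Sat: 06:30–15:11 = 8 h 41 min; less 30 min break → 8 h 11 min
Sun: 10:10–21:29 = 11 h 19 min; less 30 min break → 10 h 49 min
Total: 8 h 1 min + 8 h 11 min + 10 h 49 min = 27 h 1 min.

27.02 hours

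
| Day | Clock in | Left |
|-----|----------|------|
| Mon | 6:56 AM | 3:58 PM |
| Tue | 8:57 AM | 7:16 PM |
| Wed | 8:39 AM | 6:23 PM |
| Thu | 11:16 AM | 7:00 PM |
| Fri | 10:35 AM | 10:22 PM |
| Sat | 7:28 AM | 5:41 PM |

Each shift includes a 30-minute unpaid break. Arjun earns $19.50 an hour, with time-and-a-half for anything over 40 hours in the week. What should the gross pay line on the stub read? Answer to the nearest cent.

Mon: 6:56 AM–3:58 PM = 9 h 2 min; less 30 min break → 8 h 32 min
Tue: 8:57 AM–7:16 PM = 10 h 19 min; less 30 min break → 9 h 49 min
Wed: 8:39 AM–6:23 PM = 9 h 44 min; less 30 min break → 9 h 14 min
Thu: 11:16 AM–7:00 PM = 7 h 44 min; less 30 min break → 7 h 14 min
Fri: 10:35 AM–10:22 PM = 11 h 47 min; less 30 min break → 11 h 17 min
Sat: 7:28 AM–5:41 PM = 10 h 13 min; less 30 min break → 9 h 43 min
Total worked: 55 h 49 min = 3349 min.
Regular 40 h 0 min = 2400 min at $19.50/h; overtime 15 h 49 min = 949 min at $29.25/h.
Pay = (2400 × $19.50 + 949 × $29.25) ÷ 60 = $1242.64.

$1242.64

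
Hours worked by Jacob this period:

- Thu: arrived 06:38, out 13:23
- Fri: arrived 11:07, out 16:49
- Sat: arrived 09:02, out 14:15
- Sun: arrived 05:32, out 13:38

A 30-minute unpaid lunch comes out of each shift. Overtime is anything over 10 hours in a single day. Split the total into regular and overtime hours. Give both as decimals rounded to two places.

Regular 23.77 hours, overtime 0.00 hours

Thu: 06:38–13:23 = 6 h 45 min; less 30 min break → 6 h 15 min
Fri: 11:07–16:49 = 5 h 42 min; less 30 min break → 5 h 12 min
Sat: 09:02–14:15 = 5 h 13 min; less 30 min break → 4 h 43 min
Sun: 05:32–13:38 = 8 h 6 min; less 30 min break → 7 h 36 min
Thu reg 6 h 15 min / OT 0 h 0 min; Fri reg 5 h 12 min / OT 0 h 0 min; Sat reg 4 h 43 min / OT 0 h 0 min; Sun reg 7 h 36 min / OT 0 h 0 min.
Totals: regular 23 h 46 min, overtime 0 h 0 min.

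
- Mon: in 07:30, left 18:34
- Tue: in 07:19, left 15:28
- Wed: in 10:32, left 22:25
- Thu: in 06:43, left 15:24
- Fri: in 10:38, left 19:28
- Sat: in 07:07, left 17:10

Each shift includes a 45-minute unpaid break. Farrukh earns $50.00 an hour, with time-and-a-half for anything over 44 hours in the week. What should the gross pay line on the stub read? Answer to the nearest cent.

$2962.50

Mon: 07:30–18:34 = 11 h 4 min; less 45 min break → 10 h 19 min
Tue: 07:19–15:28 = 8 h 9 min; less 45 min break → 7 h 24 min
Wed: 10:32–22:25 = 11 h 53 min; less 45 min break → 11 h 8 min
Thu: 06:43–15:24 = 8 h 41 min; less 45 min break → 7 h 56 min
Fri: 10:38–19:28 = 8 h 50 min; less 45 min break → 8 h 5 min
Sat: 07:07–17:10 = 10 h 3 min; less 45 min break → 9 h 18 min
Total worked: 54 h 10 min = 3250 min.
Regular 44 h 0 min = 2640 min at $50.00/h; overtime 10 h 10 min = 610 min at $75.00/h.
Pay = (2640 × $50.00 + 610 × $75.00) ÷ 60 = $2962.50.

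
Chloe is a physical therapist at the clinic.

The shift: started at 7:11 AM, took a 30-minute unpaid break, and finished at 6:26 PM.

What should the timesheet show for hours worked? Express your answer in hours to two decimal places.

10.75 hours

The shift: 7:11 AM–6:26 PM = 11 h 15 min; less 30 min break → 10 h 45 min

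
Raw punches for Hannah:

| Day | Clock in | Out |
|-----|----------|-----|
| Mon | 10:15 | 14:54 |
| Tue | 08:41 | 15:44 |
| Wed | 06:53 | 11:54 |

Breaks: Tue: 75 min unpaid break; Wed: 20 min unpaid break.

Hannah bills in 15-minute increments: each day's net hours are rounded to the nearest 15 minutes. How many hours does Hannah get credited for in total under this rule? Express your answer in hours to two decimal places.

15.25 hours

Mon: 10:15–14:54 = 4 h 39 min → rounds to 4 h 45 min
Tue: 08:41–15:44 = 7 h 3 min − 75 min = 5 h 48 min → rounds to 5 h 45 min
Wed: 06:53–11:54 = 5 h 1 min − 20 min = 4 h 41 min → rounds to 4 h 45 min
Total credited: 15 h 15 min.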